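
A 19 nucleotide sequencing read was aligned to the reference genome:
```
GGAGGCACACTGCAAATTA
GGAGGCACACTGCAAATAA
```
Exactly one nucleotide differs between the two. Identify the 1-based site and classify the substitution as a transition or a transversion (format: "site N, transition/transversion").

site 18, transversion

The sequences differ only at site 18: T→A (pyrimidine→purine), a transversion.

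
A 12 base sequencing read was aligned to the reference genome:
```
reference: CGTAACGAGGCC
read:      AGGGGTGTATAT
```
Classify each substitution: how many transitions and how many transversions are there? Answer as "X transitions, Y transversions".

Mismatches (1-based):
position 1: C→A (pyrimidine→purine, transversion)
position 3: T→G (pyrimidine→purine, transversion)
position 4: A→G (purine→purine, transition)
position 5: A→G (purine→purine, transition)
position 6: C→T (pyrimidine→pyrimidine, transition)
position 8: A→T (purine→pyrimidine, transversion)
position 9: G→A (purine→purine, transition)
position 10: G→T (purine→pyrimidine, transversion)
position 11: C→A (pyrimidine→purine, transversion)
position 12: C→T (pyrimidine→pyrimidine, transition)

5 transitions, 5 transversions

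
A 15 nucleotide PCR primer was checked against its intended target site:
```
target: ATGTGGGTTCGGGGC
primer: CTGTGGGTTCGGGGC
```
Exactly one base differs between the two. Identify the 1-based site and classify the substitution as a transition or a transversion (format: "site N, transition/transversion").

Site 1 changes A→C. A is a purine and C is a pyrimidine, so this is a transversion.

site 1, transversion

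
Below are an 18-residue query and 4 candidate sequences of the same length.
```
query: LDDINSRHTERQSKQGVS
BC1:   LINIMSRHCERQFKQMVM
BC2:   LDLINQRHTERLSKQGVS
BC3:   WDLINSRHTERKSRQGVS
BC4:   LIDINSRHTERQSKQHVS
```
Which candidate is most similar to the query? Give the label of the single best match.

BC4

Hamming distances to query — BC1: 7; BC2: 3; BC3: 4; BC4: 2.
Smallest is BC4 with 2 mismatches.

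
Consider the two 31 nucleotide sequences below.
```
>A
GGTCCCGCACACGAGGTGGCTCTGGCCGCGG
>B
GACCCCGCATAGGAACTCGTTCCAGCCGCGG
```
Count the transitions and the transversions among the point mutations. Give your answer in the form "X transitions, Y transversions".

7 transitions, 3 transversions

Mismatches (1-based):
base 2: G→A (purine→purine, transition)
base 3: T→C (pyrimidine→pyrimidine, transition)
base 10: C→T (pyrimidine→pyrimidine, transition)
base 12: C→G (pyrimidine→purine, transversion)
base 15: G→A (purine→purine, transition)
base 16: G→C (purine→pyrimidine, transversion)
base 18: G→C (purine→pyrimidine, transversion)
base 20: C→T (pyrimidine→pyrimidine, transition)
base 23: T→C (pyrimidine→pyrimidine, transition)
base 24: G→A (purine→purine, transition)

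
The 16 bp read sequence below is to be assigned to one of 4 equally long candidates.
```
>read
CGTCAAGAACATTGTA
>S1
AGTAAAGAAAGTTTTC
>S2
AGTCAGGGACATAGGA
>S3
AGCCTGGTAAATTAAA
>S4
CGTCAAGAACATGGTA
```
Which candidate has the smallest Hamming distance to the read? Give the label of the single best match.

S4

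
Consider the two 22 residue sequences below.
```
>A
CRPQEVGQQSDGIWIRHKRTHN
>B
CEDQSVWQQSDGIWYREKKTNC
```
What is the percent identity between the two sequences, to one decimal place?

59.1%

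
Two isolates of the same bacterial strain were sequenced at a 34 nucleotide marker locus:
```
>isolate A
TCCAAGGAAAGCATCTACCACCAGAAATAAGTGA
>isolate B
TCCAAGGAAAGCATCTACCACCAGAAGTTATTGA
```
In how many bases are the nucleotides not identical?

3

Mismatches (1-based): base 27: A→G; base 29: A→T; base 31: G→T.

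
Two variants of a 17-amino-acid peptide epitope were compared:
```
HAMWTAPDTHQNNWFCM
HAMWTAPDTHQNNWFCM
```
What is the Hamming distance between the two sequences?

No positions differ; the sequences are identical.

0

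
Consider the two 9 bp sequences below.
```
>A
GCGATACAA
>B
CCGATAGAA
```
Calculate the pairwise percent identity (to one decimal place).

77.8%

Mismatches at positions 1, 7 (1-based): 2 of 9.
Identical positions: 7/9 = 77.78% → 77.8%.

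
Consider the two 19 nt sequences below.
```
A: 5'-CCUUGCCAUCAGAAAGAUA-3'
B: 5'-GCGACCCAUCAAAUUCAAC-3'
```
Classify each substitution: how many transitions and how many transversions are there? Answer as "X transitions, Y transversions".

1 transition, 9 transversions

Transitions (purine↔purine or pyrimidine↔pyrimidine): 12 G→A.
Transversions (purine↔pyrimidine): 1 C→G, 3 U→G, 4 U→A, 5 G→C, 14 A→U, 15 A→U, 16 G→C, 18 U→A, 19 A→C.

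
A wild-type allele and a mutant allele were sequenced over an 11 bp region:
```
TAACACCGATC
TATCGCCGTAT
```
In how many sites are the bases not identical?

5

Comparing position by position, 5 sites differ: 3 (A/T), 5 (A/G), 9 (A/T), 10 (T/A), 11 (C/T).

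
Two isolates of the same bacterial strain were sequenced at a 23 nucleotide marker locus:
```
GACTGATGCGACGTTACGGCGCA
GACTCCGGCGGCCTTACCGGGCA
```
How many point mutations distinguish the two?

Mismatches (1-based): site 5: G→C; site 6: A→C; site 7: T→G; site 11: A→G; site 13: G→C; site 18: G→C; site 20: C→G.

7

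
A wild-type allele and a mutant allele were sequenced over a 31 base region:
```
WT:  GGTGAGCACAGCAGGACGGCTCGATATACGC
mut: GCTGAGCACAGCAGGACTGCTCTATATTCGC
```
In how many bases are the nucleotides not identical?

4

Mismatches (1-based): base 2: G→C; base 18: G→T; base 23: G→T; base 28: A→T.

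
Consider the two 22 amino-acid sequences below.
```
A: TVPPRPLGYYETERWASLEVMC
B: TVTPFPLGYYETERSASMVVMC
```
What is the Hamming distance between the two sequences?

5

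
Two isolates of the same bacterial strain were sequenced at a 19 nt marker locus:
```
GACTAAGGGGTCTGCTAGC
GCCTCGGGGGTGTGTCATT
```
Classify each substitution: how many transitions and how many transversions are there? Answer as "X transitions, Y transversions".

Mismatches (1-based):
base 2: A→C (purine→pyrimidine, transversion)
base 5: A→C (purine→pyrimidine, transversion)
base 6: A→G (purine→purine, transition)
base 12: C→G (pyrimidine→purine, transversion)
base 15: C→T (pyrimidine→pyrimidine, transition)
base 16: T→C (pyrimidine→pyrimidine, transition)
base 18: G→T (purine→pyrimidine, transversion)
base 19: C→T (pyrimidine→pyrimidine, transition)

4 transitions, 4 transversions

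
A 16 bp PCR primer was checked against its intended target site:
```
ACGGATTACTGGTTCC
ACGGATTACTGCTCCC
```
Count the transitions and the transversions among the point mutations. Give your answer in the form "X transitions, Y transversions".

1 transition, 1 transversion

Mismatches (1-based):
position 12: G→C (purine→pyrimidine, transversion)
position 14: T→C (pyrimidine→pyrimidine, transition)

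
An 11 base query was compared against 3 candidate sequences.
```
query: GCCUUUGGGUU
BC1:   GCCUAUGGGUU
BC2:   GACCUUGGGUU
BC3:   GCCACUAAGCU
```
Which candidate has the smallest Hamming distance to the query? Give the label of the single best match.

Hamming distances to query — BC1: 1; BC2: 2; BC3: 5.
Smallest is BC1 with 1 mismatch.

BC1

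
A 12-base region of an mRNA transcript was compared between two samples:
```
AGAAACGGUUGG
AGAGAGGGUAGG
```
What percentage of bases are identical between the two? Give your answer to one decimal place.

3 positions differ (4, 6, 10), so 9 of 12 match: 9/12 = 75%.

75.0%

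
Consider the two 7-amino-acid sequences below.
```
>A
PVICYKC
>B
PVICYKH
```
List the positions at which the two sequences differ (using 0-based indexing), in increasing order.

Scanning 0-based: 6: C/H.

6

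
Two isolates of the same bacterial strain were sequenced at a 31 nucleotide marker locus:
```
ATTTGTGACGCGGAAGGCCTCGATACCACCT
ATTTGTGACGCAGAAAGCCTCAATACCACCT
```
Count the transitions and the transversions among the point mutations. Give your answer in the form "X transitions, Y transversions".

3 transitions, 0 transversions

Transitions (purine↔purine or pyrimidine↔pyrimidine): 12 G→A, 16 G→A, 22 G→A.
Transversions (purine↔pyrimidine): none.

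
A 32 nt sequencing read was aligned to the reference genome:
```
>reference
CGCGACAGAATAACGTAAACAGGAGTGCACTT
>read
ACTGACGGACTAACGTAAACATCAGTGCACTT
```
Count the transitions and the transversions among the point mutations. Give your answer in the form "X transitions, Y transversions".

Mismatches (1-based):
base 1: C→A (pyrimidine→purine, transversion)
base 2: G→C (purine→pyrimidine, transversion)
base 3: C→T (pyrimidine→pyrimidine, transition)
base 7: A→G (purine→purine, transition)
base 10: A→C (purine→pyrimidine, transversion)
base 22: G→T (purine→pyrimidine, transversion)
base 23: G→C (purine→pyrimidine, transversion)

2 transitions, 5 transversions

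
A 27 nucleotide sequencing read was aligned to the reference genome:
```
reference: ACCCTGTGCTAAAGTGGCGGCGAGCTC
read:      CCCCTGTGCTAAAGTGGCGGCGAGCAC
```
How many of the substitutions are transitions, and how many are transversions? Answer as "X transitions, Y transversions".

Transitions (purine↔purine or pyrimidine↔pyrimidine): none.
Transversions (purine↔pyrimidine): 1 A→C, 26 T→A.

0 transitions, 2 transversions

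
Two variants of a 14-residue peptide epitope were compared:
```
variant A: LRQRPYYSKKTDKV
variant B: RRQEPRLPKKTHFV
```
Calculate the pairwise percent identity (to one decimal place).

7 positions differ (1, 4, 6, 7, 8, 12, 13), so 7 of 14 match: 7/14 = 50%.

50.0%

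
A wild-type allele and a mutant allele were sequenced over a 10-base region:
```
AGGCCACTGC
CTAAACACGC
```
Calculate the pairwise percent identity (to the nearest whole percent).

8 positions differ (1, 2, 3, 4, 5, 6, 7, 8), so 2 of 10 match: 2/10 = 20%.

20%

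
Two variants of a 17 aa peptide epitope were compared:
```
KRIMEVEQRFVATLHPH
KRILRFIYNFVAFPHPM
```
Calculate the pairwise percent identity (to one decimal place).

Mismatches at positions 4, 5, 6, 7, 8, 9, 13, 14, 17 (1-based): 9 of 17.
Identical positions: 8/17 = 47.06% → 47.1%.

47.1%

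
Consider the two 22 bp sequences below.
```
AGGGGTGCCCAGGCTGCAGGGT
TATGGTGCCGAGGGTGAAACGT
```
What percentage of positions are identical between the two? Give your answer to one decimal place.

8 positions differ (1, 2, 3, 10, 14, 17, 19, 20), so 14 of 22 match: 14/22 = 63.64%.

63.6%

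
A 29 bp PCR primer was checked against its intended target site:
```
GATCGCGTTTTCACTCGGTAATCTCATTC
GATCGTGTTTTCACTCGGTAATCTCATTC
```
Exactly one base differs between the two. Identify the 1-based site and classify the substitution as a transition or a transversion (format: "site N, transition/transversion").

The sequences differ only at site 6: C→T (pyrimidine→pyrimidine), a transition.

site 6, transition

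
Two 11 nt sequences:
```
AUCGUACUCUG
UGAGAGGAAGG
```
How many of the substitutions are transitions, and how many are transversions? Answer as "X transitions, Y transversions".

1 transition, 8 transversions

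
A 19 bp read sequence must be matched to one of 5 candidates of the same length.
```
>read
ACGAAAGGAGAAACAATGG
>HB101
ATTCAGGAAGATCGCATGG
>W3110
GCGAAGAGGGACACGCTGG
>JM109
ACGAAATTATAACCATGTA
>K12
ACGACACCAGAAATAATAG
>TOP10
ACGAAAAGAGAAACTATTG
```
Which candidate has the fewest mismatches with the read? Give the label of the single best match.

HB101 differs at 9 bases; W3110 differs at 7 bases; JM109 differs at 8 bases; K12 differs at 5 bases; TOP10 differs at 3 bases. The closest is TOP10.

TOP10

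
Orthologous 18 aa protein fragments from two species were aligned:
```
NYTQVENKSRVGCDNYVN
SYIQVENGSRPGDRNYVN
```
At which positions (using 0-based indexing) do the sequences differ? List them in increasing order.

Differences at position 0 (N→S), position 2 (T→I), position 7 (K→G), position 10 (V→P), position 12 (C→D), position 13 (D→R).

0, 2, 7, 10, 12, 13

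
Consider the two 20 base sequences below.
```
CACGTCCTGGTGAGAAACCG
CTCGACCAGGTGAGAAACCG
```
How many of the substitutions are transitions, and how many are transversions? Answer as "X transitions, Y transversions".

0 transitions, 3 transversions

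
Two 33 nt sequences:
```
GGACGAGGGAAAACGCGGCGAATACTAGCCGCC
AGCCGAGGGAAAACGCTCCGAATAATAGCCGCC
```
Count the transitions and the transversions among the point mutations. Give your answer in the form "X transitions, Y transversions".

Mismatches (1-based):
base 1: G→A (purine→purine, transition)
base 3: A→C (purine→pyrimidine, transversion)
base 17: G→T (purine→pyrimidine, transversion)
base 18: G→C (purine→pyrimidine, transversion)
base 25: C→A (pyrimidine→purine, transversion)

1 transition, 4 transversions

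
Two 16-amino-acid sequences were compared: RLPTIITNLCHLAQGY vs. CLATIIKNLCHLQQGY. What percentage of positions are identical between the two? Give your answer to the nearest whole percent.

75%

4 positions differ (1, 3, 7, 13), so 12 of 16 match: 12/16 = 75%.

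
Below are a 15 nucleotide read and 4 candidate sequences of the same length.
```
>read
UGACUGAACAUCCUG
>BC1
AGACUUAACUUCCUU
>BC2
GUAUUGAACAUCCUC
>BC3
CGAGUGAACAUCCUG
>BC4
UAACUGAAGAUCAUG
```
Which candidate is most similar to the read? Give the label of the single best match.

Hamming distances to read — BC1: 4; BC2: 4; BC3: 2; BC4: 3.
Smallest is BC3 with 2 mismatches.

BC3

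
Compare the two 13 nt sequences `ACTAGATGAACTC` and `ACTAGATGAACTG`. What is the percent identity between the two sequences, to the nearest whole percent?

92%

Mismatch at position 13 (1-based): 1 of 13.
Identical positions: 12/13 = 92.31% → 92%.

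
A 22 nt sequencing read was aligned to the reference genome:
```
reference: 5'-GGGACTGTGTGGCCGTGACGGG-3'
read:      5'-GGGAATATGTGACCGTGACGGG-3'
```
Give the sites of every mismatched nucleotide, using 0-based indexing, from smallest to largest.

4, 6, 11

Scanning 0-based: 4: C/A; 6: G/A; 11: G/A.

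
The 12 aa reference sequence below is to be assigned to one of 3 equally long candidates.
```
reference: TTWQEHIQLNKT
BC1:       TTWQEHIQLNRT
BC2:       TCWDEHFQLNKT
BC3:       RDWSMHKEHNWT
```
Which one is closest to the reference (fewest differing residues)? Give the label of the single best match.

Hamming distances to reference — BC1: 1; BC2: 3; BC3: 8.
Smallest is BC1 with 1 mismatch.

BC1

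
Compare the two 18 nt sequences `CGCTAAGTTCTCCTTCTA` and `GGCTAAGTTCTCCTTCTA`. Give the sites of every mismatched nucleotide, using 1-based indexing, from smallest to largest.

Scanning 1-based: 1: C/G.

1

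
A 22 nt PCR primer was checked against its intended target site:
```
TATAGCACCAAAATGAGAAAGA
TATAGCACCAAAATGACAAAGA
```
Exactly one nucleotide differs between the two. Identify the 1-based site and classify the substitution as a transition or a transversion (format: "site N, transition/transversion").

site 17, transversion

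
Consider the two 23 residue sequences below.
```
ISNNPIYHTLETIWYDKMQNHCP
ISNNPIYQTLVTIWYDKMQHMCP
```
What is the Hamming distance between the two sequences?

Comparing position by position, 4 residues differ: 8 (H/Q), 11 (E/V), 20 (N/H), 21 (H/M).

4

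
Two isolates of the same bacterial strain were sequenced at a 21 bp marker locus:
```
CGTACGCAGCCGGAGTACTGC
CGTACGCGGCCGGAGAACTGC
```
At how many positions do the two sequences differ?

2

Comparing position by position, 2 positions differ: 8 (A/G), 16 (T/A).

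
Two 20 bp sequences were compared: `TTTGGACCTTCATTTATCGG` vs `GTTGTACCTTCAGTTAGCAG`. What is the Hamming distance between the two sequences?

The sequences differ at bases 1, 5, 13, 17, 19 (1-based) — 5 in total.

5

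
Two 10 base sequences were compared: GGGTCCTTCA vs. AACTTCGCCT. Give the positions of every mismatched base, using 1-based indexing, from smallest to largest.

Differences at position 1 (G→A), position 2 (G→A), position 3 (G→C), position 5 (C→T), position 7 (T→G), position 8 (T→C), position 10 (A→T).

1, 2, 3, 5, 7, 8, 10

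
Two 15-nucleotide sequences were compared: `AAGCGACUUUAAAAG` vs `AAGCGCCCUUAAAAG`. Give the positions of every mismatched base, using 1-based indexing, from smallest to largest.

6, 8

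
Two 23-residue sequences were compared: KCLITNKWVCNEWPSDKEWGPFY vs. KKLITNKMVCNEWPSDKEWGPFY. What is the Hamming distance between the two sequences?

2

The sequences differ at positions 2, 8 (1-based) — 2 in total.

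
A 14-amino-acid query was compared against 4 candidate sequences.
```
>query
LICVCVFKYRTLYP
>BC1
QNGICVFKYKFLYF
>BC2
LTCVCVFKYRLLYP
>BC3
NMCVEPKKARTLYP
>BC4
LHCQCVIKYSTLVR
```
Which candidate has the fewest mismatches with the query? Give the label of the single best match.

BC1 differs at 7 residues; BC2 differs at 2 residues; BC3 differs at 6 residues; BC4 differs at 6 residues. The closest is BC2.

BC2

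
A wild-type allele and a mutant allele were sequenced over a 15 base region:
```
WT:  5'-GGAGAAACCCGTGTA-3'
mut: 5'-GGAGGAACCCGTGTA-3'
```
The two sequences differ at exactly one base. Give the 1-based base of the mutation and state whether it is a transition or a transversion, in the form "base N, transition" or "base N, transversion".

base 5, transition

The sequences differ only at base 5: A→G (purine→purine), a transition.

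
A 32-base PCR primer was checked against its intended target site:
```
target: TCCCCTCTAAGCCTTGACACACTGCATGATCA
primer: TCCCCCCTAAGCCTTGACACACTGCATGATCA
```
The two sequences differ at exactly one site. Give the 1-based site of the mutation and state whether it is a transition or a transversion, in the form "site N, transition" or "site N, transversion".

site 6, transition

The sequences differ only at site 6: T→C (pyrimidine→pyrimidine), a transition.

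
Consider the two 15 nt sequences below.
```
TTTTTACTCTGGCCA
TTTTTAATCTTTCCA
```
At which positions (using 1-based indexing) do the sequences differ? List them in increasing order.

7, 11, 12

Differences at position 7 (C→A), position 11 (G→T), position 12 (G→T).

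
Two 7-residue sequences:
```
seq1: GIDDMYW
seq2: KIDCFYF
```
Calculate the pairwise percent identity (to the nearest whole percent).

Mismatches at positions 1, 4, 5, 7 (1-based): 4 of 7.
Identical positions: 3/7 = 42.86% → 43%.

43%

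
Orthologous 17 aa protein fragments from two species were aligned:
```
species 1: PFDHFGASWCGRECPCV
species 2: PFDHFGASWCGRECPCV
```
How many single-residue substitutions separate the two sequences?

0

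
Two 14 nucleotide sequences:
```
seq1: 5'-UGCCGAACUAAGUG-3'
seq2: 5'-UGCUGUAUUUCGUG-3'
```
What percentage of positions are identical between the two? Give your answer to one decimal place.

Mismatches at positions 4, 6, 8, 10, 11 (1-based): 5 of 14.
Identical positions: 9/14 = 64.29% → 64.3%.

64.3%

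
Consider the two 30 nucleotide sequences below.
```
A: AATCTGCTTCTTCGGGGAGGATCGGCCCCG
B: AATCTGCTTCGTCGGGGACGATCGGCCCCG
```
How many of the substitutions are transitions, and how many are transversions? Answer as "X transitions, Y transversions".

Transitions (purine↔purine or pyrimidine↔pyrimidine): none.
Transversions (purine↔pyrimidine): 11 T→G, 19 G→C.

0 transitions, 2 transversions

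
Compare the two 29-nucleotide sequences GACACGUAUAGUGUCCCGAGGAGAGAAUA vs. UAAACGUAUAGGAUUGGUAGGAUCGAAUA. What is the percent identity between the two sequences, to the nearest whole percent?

10 positions differ (1, 3, 12, 13, 15, 16, 17, 18, 23, 24), so 19 of 29 match: 19/29 = 65.52%.

66%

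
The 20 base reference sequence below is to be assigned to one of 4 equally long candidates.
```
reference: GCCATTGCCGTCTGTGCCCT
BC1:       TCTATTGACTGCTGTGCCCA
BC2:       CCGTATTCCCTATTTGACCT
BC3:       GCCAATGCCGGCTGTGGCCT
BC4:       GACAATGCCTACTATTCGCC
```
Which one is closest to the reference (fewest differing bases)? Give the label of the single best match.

Hamming distances to reference — BC1: 6; BC2: 9; BC3: 3; BC4: 8.
Smallest is BC3 with 3 mismatches.

BC3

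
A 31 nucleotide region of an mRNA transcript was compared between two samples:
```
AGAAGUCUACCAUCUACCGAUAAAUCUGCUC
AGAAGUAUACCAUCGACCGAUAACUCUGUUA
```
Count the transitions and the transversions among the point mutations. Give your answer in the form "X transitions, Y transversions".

Transitions (purine↔purine or pyrimidine↔pyrimidine): 29 C→U.
Transversions (purine↔pyrimidine): 7 C→A, 15 U→G, 24 A→C, 31 C→A.

1 transition, 4 transversions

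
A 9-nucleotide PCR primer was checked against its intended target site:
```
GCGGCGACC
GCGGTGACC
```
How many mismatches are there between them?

Comparing position by position, 1 base differs: 5 (C/T).

1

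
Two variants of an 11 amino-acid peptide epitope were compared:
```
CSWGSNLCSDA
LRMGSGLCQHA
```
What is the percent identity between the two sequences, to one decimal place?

45.5%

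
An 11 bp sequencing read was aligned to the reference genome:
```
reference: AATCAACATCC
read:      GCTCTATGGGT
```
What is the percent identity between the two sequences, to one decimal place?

27.3%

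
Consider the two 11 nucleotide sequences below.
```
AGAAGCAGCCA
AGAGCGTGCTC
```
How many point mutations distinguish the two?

Comparing position by position, 6 bases differ: 4 (A/G), 5 (G/C), 6 (C/G), 7 (A/T), 10 (C/T), 11 (A/C).

6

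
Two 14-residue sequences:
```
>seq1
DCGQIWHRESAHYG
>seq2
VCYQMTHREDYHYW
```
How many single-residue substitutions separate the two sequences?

The sequences differ at residues 1, 3, 5, 6, 10, 11, 14 (1-based) — 7 in total.

7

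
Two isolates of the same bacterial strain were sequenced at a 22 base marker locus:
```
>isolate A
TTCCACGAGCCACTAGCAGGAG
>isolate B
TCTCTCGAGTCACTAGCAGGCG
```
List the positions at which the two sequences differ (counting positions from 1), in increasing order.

2, 3, 5, 10, 21

Scanning 1-based: 2: T/C; 3: C/T; 5: A/T; 10: C/T; 21: A/C.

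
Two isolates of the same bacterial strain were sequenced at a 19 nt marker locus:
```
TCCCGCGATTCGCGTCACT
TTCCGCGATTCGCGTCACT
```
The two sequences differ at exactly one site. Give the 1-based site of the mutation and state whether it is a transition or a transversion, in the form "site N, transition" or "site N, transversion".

Site 2 changes C→T. C is a pyrimidine and T is a pyrimidine, so this is a transition.

site 2, transition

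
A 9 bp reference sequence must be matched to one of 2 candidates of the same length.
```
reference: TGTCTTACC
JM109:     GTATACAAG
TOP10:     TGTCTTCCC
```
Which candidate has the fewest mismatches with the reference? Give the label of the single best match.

TOP10

JM109 differs at 8 bases; TOP10 differs at 1 base. The closest is TOP10.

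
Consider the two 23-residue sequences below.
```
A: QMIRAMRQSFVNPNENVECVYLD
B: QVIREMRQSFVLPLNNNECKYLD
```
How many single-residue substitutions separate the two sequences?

7

Mismatches (1-based): position 2: M→V; position 5: A→E; position 12: N→L; position 14: N→L; position 15: E→N; position 17: V→N; position 20: V→K.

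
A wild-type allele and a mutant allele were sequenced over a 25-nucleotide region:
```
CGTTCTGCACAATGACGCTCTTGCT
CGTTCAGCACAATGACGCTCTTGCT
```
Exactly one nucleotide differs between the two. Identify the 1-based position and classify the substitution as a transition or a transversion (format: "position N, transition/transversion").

position 6, transversion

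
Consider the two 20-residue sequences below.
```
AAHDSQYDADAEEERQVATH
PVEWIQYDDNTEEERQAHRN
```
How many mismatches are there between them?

12

The sequences differ at positions 1, 2, 3, 4, 5, 9, 10, 11, 17, 18, 19, 20 (1-based) — 12 in total.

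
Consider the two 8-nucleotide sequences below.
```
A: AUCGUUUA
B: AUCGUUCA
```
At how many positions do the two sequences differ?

1

The sequences differ at positions 7 (1-based) — 1 in total.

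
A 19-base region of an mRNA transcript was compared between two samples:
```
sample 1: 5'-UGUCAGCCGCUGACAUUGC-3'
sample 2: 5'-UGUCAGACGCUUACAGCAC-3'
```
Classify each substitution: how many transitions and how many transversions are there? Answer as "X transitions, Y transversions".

Mismatches (1-based):
base 7: C→A (pyrimidine→purine, transversion)
base 12: G→U (purine→pyrimidine, transversion)
base 16: U→G (pyrimidine→purine, transversion)
base 17: U→C (pyrimidine→pyrimidine, transition)
base 18: G→A (purine→purine, transition)

2 transitions, 3 transversions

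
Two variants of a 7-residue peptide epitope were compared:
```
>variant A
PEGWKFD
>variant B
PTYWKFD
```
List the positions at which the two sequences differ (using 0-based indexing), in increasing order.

1, 2

Differences at position 1 (E→T), position 2 (G→Y).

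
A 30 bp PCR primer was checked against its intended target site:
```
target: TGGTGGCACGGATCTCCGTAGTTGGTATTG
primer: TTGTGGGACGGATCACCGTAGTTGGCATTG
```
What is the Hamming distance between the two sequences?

4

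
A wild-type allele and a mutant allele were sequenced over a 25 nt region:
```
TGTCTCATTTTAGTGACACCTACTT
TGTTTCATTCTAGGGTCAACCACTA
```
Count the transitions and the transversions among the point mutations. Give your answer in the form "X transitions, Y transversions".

3 transitions, 4 transversions

Transitions (purine↔purine or pyrimidine↔pyrimidine): 4 C→T, 10 T→C, 21 T→C.
Transversions (purine↔pyrimidine): 14 T→G, 16 A→T, 19 C→A, 25 T→A.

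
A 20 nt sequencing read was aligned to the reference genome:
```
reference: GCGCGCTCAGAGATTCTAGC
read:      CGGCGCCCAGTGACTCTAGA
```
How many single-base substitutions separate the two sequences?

The sequences differ at bases 1, 2, 7, 11, 14, 20 (1-based) — 6 in total.

6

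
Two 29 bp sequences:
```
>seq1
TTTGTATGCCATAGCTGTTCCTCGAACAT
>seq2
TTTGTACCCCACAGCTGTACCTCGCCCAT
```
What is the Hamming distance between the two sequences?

Mismatches (1-based): position 7: T→C; position 8: G→C; position 12: T→C; position 19: T→A; position 25: A→C; position 26: A→C.

6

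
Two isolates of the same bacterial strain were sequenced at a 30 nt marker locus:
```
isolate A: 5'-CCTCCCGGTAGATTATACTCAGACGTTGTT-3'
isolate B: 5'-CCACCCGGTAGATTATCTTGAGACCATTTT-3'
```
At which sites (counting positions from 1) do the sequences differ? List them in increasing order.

3, 17, 18, 20, 25, 26, 28

Scanning 1-based: 3: T/A; 17: A/C; 18: C/T; 20: C/G; 25: G/C; 26: T/A; 28: G/T.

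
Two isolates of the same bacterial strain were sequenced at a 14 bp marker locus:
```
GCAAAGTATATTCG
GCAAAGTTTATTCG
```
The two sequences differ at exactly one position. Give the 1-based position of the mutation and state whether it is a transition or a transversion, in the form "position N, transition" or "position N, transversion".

position 8, transversion

Position 8 changes A→T. A is a purine and T is a pyrimidine, so this is a transversion.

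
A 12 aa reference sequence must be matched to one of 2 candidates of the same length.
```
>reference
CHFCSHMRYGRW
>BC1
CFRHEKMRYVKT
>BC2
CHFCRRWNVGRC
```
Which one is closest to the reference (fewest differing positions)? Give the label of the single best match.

Hamming distances to reference — BC1: 8; BC2: 6.
Smallest is BC2 with 6 mismatches.

BC2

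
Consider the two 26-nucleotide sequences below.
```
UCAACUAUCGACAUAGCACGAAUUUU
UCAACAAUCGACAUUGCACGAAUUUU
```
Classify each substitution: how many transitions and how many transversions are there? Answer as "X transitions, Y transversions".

Mismatches (1-based):
base 6: U→A (pyrimidine→purine, transversion)
base 15: A→U (purine→pyrimidine, transversion)

0 transitions, 2 transversions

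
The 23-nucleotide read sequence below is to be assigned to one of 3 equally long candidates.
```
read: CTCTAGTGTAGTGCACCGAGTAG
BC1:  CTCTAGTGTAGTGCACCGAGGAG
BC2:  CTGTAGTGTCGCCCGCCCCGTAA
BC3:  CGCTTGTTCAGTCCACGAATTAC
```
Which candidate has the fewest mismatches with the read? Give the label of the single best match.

Hamming distances to read — BC1: 1; BC2: 8; BC3: 9.
Smallest is BC1 with 1 mismatch.

BC1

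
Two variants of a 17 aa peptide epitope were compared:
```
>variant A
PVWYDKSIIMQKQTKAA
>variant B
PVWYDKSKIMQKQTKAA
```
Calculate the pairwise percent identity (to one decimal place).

1 position differs (8), so 16 of 17 match: 16/17 = 94.12%.

94.1%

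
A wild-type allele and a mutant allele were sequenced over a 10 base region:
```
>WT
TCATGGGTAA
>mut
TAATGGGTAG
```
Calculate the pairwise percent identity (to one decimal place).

2 positions differ (2, 10), so 8 of 10 match: 8/10 = 80%.

80.0%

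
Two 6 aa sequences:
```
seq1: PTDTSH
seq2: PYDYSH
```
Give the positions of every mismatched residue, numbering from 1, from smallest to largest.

2, 4

Scanning 1-based: 2: T/Y; 4: T/Y.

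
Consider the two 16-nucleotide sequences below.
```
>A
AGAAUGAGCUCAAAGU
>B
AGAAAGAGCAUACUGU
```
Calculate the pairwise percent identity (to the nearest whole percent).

69%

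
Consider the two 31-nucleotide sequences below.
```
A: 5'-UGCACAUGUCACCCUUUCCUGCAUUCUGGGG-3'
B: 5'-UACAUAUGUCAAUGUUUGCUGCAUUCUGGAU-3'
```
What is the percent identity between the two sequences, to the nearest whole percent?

74%

8 positions differ (2, 5, 12, 13, 14, 18, 30, 31), so 23 of 31 match: 23/31 = 74.19%.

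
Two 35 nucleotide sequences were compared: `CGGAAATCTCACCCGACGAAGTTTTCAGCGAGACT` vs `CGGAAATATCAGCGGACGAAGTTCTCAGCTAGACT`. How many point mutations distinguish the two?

5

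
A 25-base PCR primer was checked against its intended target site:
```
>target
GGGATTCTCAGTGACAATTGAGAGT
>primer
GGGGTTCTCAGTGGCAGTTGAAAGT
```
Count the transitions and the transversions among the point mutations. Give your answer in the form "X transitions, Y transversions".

Transitions (purine↔purine or pyrimidine↔pyrimidine): 4 A→G, 14 A→G, 17 A→G, 22 G→A.
Transversions (purine↔pyrimidine): none.

4 transitions, 0 transversions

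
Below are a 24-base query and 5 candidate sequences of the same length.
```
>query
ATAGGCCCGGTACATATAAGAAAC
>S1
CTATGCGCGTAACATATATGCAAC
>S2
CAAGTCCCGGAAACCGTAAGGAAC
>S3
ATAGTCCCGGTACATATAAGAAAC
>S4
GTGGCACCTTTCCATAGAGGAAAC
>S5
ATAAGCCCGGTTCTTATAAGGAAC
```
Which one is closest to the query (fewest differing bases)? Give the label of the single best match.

S3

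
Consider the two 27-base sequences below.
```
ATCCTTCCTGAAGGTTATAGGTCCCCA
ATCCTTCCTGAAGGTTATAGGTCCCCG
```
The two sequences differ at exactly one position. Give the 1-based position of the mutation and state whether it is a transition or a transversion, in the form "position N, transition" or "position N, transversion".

The sequences differ only at position 27: A→G (purine→purine), a transition.

position 27, transition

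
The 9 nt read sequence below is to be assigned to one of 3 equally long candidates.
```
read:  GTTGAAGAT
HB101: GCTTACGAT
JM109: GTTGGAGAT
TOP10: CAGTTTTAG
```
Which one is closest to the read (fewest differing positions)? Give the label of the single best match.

JM109

Hamming distances to read — HB101: 3; JM109: 1; TOP10: 8.
Smallest is JM109 with 1 mismatch.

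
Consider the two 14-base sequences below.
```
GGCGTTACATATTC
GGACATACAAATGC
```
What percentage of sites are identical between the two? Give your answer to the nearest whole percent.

64%

Mismatches at positions 3, 4, 5, 10, 13 (1-based): 5 of 14.
Identical positions: 9/14 = 64.29% → 64%.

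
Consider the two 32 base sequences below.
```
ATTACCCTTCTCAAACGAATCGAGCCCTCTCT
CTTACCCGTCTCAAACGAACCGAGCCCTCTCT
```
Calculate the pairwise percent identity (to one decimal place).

90.6%

3 positions differ (1, 8, 20), so 29 of 32 match: 29/32 = 90.62%.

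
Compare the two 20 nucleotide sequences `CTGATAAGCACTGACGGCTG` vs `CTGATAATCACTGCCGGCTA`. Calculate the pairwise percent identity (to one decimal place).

85.0%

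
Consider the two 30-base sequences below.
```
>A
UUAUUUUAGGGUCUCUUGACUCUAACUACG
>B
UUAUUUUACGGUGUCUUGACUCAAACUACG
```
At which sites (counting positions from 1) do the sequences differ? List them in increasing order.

Differences at site 9 (G→C), site 13 (C→G), site 23 (U→A).

9, 13, 23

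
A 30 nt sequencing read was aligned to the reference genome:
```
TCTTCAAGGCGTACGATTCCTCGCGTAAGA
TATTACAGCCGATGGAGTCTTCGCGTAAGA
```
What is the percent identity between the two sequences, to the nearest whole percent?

70%

9 positions differ (2, 5, 6, 9, 12, 13, 14, 17, 20), so 21 of 30 match: 21/30 = 70%.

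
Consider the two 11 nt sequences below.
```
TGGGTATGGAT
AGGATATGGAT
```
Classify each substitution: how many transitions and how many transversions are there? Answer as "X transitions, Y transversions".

1 transition, 1 transversion

Mismatches (1-based):
position 1: T→A (pyrimidine→purine, transversion)
position 4: G→A (purine→purine, transition)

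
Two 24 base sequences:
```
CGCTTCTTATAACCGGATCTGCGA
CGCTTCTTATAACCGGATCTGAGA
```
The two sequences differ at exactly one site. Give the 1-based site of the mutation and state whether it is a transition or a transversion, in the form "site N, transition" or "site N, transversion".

site 22, transversion

Site 22 changes C→A. C is a pyrimidine and A is a purine, so this is a transversion.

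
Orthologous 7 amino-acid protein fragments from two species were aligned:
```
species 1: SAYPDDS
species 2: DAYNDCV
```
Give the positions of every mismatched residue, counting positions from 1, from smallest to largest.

1, 4, 6, 7

Differences at position 1 (S→D), position 4 (P→N), position 6 (D→C), position 7 (S→V).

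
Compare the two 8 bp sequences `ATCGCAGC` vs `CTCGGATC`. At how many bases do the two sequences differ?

3

The sequences differ at bases 1, 5, 7 (1-based) — 3 in total.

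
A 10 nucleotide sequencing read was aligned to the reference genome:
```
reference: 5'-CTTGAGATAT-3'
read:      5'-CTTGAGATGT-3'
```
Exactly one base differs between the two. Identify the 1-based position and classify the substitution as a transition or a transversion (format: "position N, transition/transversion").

Position 9 changes A→G. A is a purine and G is a purine, so this is a transition.

position 9, transition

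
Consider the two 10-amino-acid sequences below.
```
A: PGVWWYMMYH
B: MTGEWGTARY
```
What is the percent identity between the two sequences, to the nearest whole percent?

10%

9 positions differ (1, 2, 3, 4, 6, 7, 8, 9, 10), so 1 of 10 match: 1/10 = 10%.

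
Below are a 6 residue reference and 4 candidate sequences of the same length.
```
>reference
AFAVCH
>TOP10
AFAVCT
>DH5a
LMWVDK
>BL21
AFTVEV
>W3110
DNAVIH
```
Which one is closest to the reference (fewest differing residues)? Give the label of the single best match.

TOP10 differs at 1 residue; DH5a differs at 5 residues; BL21 differs at 3 residues; W3110 differs at 3 residues. The closest is TOP10.

TOP10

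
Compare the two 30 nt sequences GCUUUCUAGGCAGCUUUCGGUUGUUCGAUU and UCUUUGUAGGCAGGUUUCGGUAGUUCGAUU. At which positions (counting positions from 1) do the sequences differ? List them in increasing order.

Differences at position 1 (G→U), position 6 (C→G), position 14 (C→G), position 22 (U→A).

1, 6, 14, 22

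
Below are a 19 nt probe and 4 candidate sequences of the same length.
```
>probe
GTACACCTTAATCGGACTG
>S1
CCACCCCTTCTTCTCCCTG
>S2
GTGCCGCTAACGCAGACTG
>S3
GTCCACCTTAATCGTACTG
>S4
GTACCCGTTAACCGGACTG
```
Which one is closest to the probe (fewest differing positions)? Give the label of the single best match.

S1 differs at 8 positions; S2 differs at 7 positions; S3 differs at 2 positions; S4 differs at 3 positions. The closest is S3.

S3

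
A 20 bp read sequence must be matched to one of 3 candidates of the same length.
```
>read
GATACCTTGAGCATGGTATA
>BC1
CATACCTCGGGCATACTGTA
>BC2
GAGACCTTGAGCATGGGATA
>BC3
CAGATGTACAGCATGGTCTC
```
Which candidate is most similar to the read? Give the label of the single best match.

BC2

BC1 differs at 6 positions; BC2 differs at 2 positions; BC3 differs at 8 positions. The closest is BC2.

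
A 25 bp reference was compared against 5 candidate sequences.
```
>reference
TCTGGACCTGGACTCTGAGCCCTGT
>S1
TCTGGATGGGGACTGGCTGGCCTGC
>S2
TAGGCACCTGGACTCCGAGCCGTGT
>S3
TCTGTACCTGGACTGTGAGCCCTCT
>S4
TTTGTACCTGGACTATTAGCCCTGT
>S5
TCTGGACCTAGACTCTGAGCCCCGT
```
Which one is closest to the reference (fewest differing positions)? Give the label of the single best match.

S5

Hamming distances to reference — S1: 9; S2: 5; S3: 3; S4: 4; S5: 2.
Smallest is S5 with 2 mismatches.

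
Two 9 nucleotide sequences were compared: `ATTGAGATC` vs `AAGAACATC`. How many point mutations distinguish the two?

Mismatches (1-based): site 2: T→A; site 3: T→G; site 4: G→A; site 6: G→C.

4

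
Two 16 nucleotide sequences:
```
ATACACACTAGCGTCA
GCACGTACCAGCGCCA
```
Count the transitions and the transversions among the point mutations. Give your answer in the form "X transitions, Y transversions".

6 transitions, 0 transversions

Mismatches (1-based):
base 1: A→G (purine→purine, transition)
base 2: T→C (pyrimidine→pyrimidine, transition)
base 5: A→G (purine→purine, transition)
base 6: C→T (pyrimidine→pyrimidine, transition)
base 9: T→C (pyrimidine→pyrimidine, transition)
base 14: T→C (pyrimidine→pyrimidine, transition)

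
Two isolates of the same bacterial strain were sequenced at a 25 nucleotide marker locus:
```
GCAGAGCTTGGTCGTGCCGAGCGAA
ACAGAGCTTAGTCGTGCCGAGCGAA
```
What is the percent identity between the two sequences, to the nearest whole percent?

92%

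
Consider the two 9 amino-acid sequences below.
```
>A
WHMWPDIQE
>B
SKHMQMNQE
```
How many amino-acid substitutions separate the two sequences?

7

Comparing position by position, 7 positions differ: 1 (W/S), 2 (H/K), 3 (M/H), 4 (W/M), 5 (P/Q), 6 (D/M), 7 (I/N).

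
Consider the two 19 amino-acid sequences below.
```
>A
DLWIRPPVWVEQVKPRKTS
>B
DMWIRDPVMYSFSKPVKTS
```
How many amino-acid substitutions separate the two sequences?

Comparing position by position, 8 positions differ: 2 (L/M), 6 (P/D), 9 (W/M), 10 (V/Y), 11 (E/S), 12 (Q/F), 13 (V/S), 16 (R/V).

8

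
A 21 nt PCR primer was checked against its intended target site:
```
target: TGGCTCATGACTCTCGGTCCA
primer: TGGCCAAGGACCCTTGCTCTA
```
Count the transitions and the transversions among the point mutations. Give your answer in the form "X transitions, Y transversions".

4 transitions, 3 transversions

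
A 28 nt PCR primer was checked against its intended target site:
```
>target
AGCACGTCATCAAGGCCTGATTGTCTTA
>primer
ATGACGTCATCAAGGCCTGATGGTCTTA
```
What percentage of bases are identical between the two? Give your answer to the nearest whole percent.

89%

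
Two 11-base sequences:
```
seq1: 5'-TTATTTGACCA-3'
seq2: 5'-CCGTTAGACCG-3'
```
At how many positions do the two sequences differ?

5

The sequences differ at positions 1, 2, 3, 6, 11 (1-based) — 5 in total.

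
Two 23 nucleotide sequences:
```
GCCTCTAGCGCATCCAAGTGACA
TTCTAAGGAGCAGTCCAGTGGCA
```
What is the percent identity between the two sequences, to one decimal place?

Mismatches at positions 1, 2, 5, 6, 7, 9, 13, 14, 16, 21 (1-based): 10 of 23.
Identical positions: 13/23 = 56.52% → 56.5%.

56.5%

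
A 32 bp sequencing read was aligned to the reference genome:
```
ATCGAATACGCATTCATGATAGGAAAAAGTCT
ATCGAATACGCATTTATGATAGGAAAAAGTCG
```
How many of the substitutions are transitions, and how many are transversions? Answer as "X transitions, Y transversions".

Transitions (purine↔purine or pyrimidine↔pyrimidine): 15 C→T.
Transversions (purine↔pyrimidine): 32 T→G.

1 transition, 1 transversion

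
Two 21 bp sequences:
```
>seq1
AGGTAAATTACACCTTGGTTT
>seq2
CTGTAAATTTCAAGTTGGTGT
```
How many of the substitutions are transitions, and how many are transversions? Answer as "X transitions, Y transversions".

Transitions (purine↔purine or pyrimidine↔pyrimidine): none.
Transversions (purine↔pyrimidine): 1 A→C, 2 G→T, 10 A→T, 13 C→A, 14 C→G, 20 T→G.

0 transitions, 6 transversions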